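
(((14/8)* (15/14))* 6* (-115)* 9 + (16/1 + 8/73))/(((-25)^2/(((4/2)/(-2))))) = 3395271/182500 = 18.60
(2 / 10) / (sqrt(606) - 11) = 11 / 2425 + sqrt(606) / 2425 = 0.01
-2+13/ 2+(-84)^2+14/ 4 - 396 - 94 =6574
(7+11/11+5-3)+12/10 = 56/5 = 11.20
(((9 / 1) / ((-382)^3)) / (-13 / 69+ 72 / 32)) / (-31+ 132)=-621 / 800873156998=-0.00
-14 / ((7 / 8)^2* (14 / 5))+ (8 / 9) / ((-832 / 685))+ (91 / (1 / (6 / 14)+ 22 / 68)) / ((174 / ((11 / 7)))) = -2506219631 / 360445176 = -6.95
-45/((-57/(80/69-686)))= -236270/437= -540.66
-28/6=-14/3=-4.67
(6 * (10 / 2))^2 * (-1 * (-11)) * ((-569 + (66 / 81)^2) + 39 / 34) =-7732090850 / 1377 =-5615171.28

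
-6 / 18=-0.33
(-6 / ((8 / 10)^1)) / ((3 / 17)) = -42.50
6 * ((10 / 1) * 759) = 45540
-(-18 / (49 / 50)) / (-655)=-180 / 6419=-0.03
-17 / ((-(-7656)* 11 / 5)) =-85 / 84216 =-0.00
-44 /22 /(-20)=1 /10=0.10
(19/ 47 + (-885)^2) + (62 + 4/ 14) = 257701650/ 329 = 783287.69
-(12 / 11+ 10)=-122 / 11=-11.09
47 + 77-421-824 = -1121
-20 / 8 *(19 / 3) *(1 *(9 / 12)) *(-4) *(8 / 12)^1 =95 / 3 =31.67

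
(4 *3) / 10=6 / 5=1.20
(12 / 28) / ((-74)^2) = 3 / 38332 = 0.00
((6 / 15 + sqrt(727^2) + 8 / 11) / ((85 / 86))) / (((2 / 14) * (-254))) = -12054147 / 593725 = -20.30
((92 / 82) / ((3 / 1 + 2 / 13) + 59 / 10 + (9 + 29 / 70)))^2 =438064900 / 118696097529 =0.00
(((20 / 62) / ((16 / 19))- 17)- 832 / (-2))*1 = 99047 / 248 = 399.38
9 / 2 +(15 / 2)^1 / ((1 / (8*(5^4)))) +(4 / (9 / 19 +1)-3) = 525059 / 14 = 37504.21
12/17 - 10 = -158/17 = -9.29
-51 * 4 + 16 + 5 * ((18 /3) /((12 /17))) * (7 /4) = -909 /8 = -113.62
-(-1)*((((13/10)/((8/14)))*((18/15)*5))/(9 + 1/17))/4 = 663/1760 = 0.38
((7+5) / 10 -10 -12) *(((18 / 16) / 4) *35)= -819 / 4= -204.75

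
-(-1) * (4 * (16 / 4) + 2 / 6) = 49 / 3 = 16.33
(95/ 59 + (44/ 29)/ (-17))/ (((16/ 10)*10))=44239/ 465392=0.10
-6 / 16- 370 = -370.38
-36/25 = -1.44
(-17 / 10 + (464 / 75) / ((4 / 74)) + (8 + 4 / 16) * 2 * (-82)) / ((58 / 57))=-3534703 / 2900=-1218.86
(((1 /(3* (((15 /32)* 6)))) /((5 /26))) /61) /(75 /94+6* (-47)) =-39104 /1088378775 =-0.00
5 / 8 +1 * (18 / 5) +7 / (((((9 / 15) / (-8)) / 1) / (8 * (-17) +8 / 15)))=4553201 / 360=12647.78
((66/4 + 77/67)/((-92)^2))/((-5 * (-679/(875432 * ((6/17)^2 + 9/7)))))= 8686531953/11455319372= 0.76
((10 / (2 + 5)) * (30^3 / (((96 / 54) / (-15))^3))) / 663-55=-13861391135 / 396032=-35000.68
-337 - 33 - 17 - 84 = -471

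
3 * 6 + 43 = 61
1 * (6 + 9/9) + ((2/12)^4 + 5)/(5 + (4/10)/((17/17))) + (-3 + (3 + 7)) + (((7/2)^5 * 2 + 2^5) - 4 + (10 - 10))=19129489/17496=1093.36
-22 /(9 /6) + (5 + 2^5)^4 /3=1874117 /3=624705.67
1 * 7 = 7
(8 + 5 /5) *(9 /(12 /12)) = 81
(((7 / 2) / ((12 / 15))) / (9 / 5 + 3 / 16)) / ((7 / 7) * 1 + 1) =175 / 159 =1.10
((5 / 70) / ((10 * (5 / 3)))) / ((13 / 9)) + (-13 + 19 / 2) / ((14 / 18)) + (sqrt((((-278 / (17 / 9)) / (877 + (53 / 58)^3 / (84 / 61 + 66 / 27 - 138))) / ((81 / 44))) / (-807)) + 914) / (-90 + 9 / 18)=-23960017 / 1628900 - 3712 * sqrt(8825499986500450271238627) / 92860880516858845089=-14.71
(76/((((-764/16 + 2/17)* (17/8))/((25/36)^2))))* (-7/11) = 665000/2885949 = 0.23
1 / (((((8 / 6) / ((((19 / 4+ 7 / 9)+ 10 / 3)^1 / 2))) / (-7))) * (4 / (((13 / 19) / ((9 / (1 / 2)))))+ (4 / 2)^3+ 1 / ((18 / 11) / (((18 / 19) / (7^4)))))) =-1324273951 / 6446525856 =-0.21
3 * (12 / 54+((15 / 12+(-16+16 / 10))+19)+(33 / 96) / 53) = 463927 / 25440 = 18.24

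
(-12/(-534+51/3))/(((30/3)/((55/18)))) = 1/141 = 0.01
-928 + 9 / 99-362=-14189 / 11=-1289.91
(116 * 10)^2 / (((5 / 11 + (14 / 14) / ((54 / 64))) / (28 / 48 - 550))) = -219570634800 / 487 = -450863726.49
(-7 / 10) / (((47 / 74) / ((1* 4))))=-1036 / 235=-4.41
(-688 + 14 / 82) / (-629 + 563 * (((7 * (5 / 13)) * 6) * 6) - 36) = -366613 / 28730135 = -0.01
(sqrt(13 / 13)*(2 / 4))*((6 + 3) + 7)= 8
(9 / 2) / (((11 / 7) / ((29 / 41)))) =1827 / 902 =2.03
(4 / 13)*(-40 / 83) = -0.15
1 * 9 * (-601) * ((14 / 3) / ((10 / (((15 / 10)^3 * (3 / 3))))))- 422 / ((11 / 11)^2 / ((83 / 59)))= -21506293 / 2360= -9112.84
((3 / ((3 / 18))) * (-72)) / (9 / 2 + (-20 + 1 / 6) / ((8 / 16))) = 7776 / 211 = 36.85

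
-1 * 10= -10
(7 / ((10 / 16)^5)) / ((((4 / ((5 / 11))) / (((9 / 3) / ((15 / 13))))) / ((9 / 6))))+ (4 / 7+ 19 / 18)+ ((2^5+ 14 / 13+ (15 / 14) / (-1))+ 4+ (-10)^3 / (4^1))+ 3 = -711219664 / 4021875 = -176.84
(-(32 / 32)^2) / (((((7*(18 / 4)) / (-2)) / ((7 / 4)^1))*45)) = 1 / 405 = 0.00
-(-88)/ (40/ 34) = 374/ 5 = 74.80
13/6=2.17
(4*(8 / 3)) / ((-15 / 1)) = -32 / 45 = -0.71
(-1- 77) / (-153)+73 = 3749 / 51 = 73.51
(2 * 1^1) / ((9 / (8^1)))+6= 70 / 9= 7.78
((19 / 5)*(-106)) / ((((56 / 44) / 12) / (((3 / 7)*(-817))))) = 325796724 / 245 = 1329782.55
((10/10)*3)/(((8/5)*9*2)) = 5/48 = 0.10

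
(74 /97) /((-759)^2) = 74 /55879857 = 0.00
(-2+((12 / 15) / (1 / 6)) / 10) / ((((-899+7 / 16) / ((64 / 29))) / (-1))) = -38912 / 10423325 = -0.00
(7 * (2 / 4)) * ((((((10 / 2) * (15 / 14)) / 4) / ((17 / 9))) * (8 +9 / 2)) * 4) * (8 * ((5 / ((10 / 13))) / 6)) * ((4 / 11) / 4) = 97.76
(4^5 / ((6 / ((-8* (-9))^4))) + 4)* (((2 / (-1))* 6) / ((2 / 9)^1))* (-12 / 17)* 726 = 2157696310359744 / 17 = 126923312374102.59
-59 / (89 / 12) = -708 / 89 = -7.96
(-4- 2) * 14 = -84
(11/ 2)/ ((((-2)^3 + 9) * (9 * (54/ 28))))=77/ 243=0.32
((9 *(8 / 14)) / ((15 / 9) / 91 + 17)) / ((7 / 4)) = 0.17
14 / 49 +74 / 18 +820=51937 / 63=824.40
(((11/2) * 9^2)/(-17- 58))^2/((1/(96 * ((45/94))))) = 9526572/5875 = 1621.54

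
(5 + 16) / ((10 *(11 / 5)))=21 / 22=0.95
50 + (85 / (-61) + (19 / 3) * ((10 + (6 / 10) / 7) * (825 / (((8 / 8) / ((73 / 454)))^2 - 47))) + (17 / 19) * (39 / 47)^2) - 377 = -86776711583970 / 13029015559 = -6660.27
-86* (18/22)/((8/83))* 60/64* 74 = -17827155/352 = -50645.33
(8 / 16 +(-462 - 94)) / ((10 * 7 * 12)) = -1111 / 1680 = -0.66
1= 1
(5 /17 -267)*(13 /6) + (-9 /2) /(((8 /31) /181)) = -3046985 /816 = -3734.05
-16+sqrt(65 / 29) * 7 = -16+7 * sqrt(1885) / 29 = -5.52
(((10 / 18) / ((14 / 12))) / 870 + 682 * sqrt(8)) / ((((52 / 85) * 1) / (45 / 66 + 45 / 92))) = 33575 / 32048016 + 3122475 * sqrt(2) / 1196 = 3692.18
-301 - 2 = -303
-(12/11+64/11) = -76/11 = -6.91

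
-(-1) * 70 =70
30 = 30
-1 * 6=-6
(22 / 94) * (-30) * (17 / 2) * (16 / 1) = -44880 / 47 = -954.89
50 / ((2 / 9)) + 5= 230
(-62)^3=-238328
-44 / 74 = -22 / 37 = -0.59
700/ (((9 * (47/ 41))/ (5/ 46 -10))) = -6529250/ 9729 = -671.11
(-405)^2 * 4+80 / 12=1968320 / 3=656106.67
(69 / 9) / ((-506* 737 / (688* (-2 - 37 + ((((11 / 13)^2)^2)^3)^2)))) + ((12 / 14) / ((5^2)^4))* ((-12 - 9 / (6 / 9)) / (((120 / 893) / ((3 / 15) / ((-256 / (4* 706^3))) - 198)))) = 26483071915647887565209906309414495783330551 / 57756376721203410429891122140104375000000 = 458.53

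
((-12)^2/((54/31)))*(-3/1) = -248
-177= -177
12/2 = 6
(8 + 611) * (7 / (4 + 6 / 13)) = 56329 / 58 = 971.19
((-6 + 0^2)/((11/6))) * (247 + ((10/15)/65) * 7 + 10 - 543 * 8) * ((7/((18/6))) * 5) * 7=156202396/143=1092324.45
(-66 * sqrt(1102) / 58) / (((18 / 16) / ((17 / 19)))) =-1496 * sqrt(1102) / 1653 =-30.04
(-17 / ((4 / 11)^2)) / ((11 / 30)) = -2805 / 8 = -350.62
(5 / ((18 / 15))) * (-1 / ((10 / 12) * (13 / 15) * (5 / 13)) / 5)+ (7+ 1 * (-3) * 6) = -14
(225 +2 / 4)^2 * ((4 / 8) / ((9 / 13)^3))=446871997 / 5832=76624.14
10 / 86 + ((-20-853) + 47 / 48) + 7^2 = -1698475 / 2064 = -822.90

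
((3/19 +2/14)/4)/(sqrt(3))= 0.04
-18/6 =-3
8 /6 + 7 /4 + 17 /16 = 199 /48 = 4.15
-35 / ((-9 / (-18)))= -70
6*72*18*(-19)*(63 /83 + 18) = -230037408 /83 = -2771535.04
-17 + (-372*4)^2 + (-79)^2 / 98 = 2214190.68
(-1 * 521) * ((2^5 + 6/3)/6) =-8857/3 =-2952.33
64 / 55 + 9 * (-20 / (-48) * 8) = 1714 / 55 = 31.16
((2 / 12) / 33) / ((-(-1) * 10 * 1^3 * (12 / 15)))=1 / 1584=0.00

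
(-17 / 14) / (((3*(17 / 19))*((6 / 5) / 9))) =-95 / 28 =-3.39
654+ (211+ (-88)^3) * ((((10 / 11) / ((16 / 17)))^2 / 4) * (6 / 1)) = -14756203023 / 15488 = -952750.71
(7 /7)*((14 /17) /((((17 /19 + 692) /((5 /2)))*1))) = 133 /44761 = 0.00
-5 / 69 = -0.07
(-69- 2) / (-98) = 71 / 98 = 0.72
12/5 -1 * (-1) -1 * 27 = -118/5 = -23.60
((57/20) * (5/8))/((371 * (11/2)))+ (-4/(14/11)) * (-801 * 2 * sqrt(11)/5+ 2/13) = 3339.26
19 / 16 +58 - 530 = -470.81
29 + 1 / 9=262 / 9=29.11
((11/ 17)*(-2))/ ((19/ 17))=-22/ 19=-1.16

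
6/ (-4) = -3/ 2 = -1.50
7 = 7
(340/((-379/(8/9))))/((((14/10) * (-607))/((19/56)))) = 32300/101453373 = 0.00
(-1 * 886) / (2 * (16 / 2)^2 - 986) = 1.03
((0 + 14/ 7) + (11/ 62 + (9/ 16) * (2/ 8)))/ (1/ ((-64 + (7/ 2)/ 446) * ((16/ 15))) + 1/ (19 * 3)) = 4987794861/ 6226288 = 801.09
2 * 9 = 18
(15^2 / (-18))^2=625 / 4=156.25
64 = 64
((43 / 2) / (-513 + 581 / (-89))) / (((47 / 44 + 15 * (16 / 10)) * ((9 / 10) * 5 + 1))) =-7654 / 25500257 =-0.00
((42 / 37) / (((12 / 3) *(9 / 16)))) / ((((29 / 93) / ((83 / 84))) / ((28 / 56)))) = 2573 / 3219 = 0.80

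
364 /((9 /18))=728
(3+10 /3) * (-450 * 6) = -17100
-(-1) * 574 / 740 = 287 / 370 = 0.78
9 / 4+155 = 629 / 4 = 157.25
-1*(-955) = 955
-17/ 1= -17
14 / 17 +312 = 5318 / 17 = 312.82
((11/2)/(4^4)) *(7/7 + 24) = 275/512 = 0.54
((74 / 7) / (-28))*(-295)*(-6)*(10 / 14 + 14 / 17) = -1027.67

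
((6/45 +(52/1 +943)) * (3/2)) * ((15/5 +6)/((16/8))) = 134343/20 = 6717.15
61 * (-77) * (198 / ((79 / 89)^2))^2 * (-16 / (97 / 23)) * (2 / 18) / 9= 52489660898175424 / 3778157857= 13892924.25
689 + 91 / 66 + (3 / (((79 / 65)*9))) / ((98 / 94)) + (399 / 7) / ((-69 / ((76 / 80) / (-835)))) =33887138981473 / 49066086300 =690.64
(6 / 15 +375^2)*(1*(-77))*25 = -270703895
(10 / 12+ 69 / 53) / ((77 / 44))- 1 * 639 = -101407 / 159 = -637.78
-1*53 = -53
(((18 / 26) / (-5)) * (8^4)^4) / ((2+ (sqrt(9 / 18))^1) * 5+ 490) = -20266198323167232 / 259987+ 2533274790395904 * sqrt(2) / 6499675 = -77399618675.30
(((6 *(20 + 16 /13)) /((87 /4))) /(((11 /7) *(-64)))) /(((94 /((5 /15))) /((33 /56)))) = -69 /567008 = -0.00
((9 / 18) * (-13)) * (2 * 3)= -39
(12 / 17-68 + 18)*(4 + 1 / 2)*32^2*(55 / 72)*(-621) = 1831800960 / 17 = 107752997.65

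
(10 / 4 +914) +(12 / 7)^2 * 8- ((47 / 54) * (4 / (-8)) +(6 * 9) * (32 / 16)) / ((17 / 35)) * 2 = 11180192 / 22491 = 497.10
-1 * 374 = -374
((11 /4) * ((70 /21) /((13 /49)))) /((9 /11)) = 29645 /702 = 42.23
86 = 86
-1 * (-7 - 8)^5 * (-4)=-3037500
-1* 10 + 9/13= -121/13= -9.31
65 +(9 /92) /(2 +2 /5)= 23935 /368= 65.04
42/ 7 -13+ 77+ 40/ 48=425/ 6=70.83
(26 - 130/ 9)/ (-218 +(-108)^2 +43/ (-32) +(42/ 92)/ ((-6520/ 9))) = 62383360/ 61784660043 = 0.00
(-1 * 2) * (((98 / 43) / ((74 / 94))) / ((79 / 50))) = -460600 / 125689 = -3.66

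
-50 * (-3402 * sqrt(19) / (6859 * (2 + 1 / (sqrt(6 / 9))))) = -34020 * sqrt(114) / 6859 + 136080 * sqrt(19) / 6859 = 33.52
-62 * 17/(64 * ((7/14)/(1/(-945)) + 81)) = 527/12528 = 0.04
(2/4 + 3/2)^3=8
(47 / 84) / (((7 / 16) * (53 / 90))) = 5640 / 2597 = 2.17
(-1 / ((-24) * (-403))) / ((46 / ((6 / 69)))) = -1 / 5116488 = -0.00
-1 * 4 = -4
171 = 171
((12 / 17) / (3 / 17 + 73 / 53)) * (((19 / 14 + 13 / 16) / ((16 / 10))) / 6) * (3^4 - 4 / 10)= 5190237 / 627200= 8.28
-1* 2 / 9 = -2 / 9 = -0.22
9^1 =9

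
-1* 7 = -7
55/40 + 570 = 4571/8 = 571.38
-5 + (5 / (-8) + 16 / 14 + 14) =533 / 56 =9.52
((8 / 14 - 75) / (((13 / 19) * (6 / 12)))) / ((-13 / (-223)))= -4414954 / 1183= -3732.00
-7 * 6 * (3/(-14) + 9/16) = -117/8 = -14.62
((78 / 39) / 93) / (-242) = -1 / 11253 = -0.00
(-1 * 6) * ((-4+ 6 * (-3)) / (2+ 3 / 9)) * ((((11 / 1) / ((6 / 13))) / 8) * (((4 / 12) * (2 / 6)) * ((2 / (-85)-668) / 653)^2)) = 1267914889813 / 64696905525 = 19.60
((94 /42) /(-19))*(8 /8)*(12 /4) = -47 /133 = -0.35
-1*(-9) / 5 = 9 / 5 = 1.80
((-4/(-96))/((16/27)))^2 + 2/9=33497/147456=0.23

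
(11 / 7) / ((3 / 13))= 6.81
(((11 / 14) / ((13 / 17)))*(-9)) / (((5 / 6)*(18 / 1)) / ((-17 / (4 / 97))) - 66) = 925089 / 6606236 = 0.14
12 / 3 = 4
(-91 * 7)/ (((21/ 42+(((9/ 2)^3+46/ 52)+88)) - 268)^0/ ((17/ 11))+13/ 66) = -714714/ 947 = -754.71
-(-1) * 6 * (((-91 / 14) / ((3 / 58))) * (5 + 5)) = -7540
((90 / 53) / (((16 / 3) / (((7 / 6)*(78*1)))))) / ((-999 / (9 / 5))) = -819 / 15688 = -0.05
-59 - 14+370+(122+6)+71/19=8146/19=428.74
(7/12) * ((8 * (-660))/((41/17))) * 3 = -157080/41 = -3831.22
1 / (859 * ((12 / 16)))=0.00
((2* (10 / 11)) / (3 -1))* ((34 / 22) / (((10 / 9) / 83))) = 12699 / 121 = 104.95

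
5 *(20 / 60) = 5 / 3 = 1.67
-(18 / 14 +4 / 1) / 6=-37 / 42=-0.88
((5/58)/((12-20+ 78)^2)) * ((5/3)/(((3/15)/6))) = 5/5684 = 0.00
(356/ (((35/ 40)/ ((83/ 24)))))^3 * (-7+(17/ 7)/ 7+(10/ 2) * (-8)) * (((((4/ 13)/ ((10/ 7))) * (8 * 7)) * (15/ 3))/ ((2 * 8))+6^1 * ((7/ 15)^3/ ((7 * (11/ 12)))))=-27711221696244230272/ 55180125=-502195703548.05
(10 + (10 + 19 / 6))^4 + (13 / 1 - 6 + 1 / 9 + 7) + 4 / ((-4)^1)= 373318033 / 1296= 288054.04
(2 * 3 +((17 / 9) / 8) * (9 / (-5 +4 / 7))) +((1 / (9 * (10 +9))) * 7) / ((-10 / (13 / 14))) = 1169689 / 212040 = 5.52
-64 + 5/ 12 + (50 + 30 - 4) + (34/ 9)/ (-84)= 9353/ 756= 12.37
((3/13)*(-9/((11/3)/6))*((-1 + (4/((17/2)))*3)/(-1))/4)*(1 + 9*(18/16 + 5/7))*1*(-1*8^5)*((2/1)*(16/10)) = -7827259392/12155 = -643953.88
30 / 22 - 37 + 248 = 2336 / 11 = 212.36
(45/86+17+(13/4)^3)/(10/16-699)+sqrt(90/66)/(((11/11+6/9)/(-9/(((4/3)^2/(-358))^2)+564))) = -255318.70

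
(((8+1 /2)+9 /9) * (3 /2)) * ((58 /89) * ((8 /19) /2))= 174 /89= 1.96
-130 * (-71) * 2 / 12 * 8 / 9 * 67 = 2473640 / 27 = 91616.30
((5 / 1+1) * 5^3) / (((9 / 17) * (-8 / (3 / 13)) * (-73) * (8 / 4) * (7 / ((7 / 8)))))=2125 / 60736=0.03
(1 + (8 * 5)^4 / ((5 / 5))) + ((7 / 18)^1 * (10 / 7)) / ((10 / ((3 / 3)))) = 46080019 / 18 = 2560001.06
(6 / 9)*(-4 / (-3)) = 8 / 9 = 0.89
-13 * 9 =-117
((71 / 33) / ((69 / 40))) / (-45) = -568 / 20493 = -0.03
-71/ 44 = -1.61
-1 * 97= -97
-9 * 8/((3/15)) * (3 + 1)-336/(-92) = -33036/23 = -1436.35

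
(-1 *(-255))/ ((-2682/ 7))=-595/ 894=-0.67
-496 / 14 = -248 / 7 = -35.43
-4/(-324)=1/81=0.01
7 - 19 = -12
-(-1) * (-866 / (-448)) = 433 / 224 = 1.93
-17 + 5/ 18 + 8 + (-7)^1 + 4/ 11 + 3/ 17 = -51103/ 3366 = -15.18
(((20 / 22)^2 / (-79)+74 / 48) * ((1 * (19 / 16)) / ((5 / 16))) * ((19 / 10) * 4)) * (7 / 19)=46720639 / 2867700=16.29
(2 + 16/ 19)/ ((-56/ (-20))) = 135/ 133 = 1.02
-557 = -557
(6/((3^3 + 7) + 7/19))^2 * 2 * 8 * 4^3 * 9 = 119771136/426409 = 280.88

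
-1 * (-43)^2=-1849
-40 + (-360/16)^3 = -91445/8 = -11430.62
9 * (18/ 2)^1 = 81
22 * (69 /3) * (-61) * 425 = -13118050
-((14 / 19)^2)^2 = -38416 / 130321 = -0.29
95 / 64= 1.48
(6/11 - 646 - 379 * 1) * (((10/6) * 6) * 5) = -51222.73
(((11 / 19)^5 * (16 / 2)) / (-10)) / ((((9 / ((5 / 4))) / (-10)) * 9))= 0.01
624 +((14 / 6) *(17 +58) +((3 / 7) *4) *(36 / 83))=464651 / 581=799.74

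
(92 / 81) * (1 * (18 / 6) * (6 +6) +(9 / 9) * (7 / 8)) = 6785 / 162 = 41.88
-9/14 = -0.64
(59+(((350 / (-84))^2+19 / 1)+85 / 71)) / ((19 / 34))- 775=-14622899 / 24282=-602.21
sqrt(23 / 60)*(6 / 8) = sqrt(345) / 40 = 0.46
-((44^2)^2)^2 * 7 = -98337565376512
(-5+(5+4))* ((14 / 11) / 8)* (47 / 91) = 0.33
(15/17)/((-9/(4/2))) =-0.20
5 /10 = 1 /2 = 0.50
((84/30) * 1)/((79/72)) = 1008/395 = 2.55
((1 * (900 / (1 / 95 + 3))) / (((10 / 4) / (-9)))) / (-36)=29.90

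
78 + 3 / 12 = 313 / 4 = 78.25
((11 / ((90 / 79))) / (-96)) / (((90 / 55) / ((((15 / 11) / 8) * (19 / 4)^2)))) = -313709 / 1327104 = -0.24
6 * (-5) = -30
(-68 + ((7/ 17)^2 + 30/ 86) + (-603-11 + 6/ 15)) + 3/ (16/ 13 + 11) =-2242099563/ 3293155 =-680.84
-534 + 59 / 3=-514.33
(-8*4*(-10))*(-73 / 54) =-11680 / 27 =-432.59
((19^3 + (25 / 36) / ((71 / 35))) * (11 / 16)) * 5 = 964286345 / 40896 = 23578.99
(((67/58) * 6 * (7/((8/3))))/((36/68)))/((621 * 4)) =7973/576288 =0.01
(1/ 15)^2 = 1/ 225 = 0.00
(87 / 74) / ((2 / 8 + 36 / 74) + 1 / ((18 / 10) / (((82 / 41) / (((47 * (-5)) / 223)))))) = -73602 / 19901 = -3.70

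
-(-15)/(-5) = -3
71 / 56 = 1.27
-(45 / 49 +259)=-12736 / 49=-259.92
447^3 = 89314623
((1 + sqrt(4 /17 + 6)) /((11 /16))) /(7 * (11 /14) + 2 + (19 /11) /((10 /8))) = 160 /977 + 160 * sqrt(1802) /16609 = 0.57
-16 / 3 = -5.33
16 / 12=1.33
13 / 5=2.60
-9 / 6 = -3 / 2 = -1.50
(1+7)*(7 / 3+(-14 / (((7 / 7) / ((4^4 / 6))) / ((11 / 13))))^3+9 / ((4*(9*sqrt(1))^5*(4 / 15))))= -1032971238.72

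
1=1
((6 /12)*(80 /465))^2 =64 /8649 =0.01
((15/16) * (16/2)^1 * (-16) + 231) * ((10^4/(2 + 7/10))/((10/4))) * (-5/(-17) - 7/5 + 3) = 47656000/153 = 311477.12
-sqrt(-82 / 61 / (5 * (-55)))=-sqrt(55022) / 3355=-0.07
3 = 3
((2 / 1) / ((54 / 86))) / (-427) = -86 / 11529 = -0.01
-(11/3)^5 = -161051/243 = -662.76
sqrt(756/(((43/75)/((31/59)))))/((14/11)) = 495 * sqrt(550529)/17759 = 20.68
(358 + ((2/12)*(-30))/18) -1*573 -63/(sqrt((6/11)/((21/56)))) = -3875/18 -63*sqrt(11)/4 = -267.51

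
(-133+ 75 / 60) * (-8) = 1054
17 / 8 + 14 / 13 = 333 / 104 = 3.20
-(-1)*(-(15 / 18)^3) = -0.58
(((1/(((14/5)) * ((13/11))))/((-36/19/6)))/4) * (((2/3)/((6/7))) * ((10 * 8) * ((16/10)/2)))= -4180/351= -11.91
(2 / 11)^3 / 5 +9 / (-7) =-59839 / 46585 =-1.28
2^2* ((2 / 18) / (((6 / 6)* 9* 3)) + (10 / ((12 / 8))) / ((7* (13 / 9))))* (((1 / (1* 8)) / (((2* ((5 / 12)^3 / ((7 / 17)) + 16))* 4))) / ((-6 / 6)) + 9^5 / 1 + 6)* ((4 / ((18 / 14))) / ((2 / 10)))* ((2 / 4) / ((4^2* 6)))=141266571996155 / 11125675782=12697.35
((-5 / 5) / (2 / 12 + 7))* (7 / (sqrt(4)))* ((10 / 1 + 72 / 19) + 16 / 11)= -66906 / 8987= -7.44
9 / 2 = 4.50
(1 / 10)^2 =1 / 100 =0.01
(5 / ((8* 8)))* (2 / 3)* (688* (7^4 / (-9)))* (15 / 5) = -516215 / 18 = -28678.61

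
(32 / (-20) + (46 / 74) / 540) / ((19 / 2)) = -0.17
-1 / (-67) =0.01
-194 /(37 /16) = -3104 /37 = -83.89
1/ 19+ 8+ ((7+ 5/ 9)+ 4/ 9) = 305/ 19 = 16.05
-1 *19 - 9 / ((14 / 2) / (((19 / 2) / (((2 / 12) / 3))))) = -238.86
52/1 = 52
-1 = -1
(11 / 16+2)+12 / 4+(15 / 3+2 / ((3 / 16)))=1025 / 48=21.35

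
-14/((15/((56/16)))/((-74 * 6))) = 7252/5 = 1450.40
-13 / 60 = -0.22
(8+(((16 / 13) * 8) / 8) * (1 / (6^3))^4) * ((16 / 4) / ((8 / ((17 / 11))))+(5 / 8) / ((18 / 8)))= 14149085185 / 1683605088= 8.40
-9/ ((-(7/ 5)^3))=1125/ 343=3.28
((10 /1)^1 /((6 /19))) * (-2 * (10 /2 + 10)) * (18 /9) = -1900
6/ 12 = 1/ 2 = 0.50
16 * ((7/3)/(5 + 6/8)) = 448/69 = 6.49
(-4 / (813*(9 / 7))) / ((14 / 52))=-104 / 7317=-0.01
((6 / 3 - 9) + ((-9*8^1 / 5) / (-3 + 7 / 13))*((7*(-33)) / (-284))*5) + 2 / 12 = 57793 / 3408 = 16.96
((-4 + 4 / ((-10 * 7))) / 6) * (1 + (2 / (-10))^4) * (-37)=1644502 / 65625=25.06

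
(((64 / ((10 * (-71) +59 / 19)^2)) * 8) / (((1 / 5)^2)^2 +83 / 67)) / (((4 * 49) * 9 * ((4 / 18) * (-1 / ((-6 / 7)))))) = 967480000 / 535646455917111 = 0.00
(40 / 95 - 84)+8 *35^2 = 184612 / 19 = 9716.42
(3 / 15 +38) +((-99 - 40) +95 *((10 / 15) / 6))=-4061 / 45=-90.24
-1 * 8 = -8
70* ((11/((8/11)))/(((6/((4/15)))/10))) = 4235/9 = 470.56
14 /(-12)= -7 /6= -1.17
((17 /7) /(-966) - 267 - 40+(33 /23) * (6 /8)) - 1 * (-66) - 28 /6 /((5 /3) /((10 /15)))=-16350049 /67620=-241.79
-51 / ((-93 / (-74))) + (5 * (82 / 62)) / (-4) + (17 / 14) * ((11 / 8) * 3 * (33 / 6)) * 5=663233 / 6944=95.51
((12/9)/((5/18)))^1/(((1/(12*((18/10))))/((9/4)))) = 5832/25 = 233.28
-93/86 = -1.08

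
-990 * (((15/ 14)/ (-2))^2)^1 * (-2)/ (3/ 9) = 334125/ 196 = 1704.72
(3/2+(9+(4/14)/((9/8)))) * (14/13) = 1355/117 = 11.58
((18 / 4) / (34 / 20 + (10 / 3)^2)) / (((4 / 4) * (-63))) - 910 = -7344655 / 8071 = -910.01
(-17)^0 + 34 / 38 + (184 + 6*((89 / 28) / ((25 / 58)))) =765217 / 3325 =230.14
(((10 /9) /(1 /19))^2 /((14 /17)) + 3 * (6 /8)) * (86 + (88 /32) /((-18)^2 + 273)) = 253130233637 /5415984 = 46737.63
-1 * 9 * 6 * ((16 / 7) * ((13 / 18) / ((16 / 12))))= -468 / 7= -66.86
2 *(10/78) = 10/39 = 0.26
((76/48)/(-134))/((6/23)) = -437/9648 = -0.05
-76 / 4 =-19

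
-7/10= -0.70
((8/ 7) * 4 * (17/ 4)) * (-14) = -272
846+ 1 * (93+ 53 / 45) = 42308 / 45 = 940.18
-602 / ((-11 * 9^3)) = 602 / 8019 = 0.08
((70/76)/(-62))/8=-35/18848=-0.00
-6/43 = -0.14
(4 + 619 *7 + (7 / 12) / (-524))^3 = 20281754948701260130649 / 248620879872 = 81577037934.80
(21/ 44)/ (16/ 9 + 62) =27/ 3608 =0.01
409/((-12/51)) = -6953/4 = -1738.25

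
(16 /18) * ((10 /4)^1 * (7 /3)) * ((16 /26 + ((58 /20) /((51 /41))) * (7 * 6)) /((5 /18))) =2032408 /1105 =1839.28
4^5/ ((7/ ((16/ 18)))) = 8192/ 63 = 130.03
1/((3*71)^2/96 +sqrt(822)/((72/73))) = 13066272/6151676147 - 28032*sqrt(822)/6151676147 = 0.00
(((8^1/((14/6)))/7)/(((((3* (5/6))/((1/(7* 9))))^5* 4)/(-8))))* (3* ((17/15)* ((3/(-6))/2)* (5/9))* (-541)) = -1177216/455900536940625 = -0.00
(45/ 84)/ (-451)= -15/ 12628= -0.00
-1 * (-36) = 36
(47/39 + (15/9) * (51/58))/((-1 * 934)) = -6041/2112708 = -0.00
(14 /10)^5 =16807 /3125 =5.38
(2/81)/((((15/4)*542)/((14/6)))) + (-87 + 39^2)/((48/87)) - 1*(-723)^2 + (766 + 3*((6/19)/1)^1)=-519362.93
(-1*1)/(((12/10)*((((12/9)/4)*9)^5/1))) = -5/1458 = -0.00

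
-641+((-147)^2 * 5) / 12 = 33451 / 4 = 8362.75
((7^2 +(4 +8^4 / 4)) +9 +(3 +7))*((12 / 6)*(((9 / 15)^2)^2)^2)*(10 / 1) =28763424 / 78125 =368.17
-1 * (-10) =10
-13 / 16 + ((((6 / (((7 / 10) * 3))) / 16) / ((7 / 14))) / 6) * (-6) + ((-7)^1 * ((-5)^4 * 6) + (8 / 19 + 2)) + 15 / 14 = -55855057 / 2128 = -26247.68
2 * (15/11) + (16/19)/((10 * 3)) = 8638/3135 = 2.76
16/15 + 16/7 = 352/105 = 3.35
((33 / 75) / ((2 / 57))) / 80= 627 / 4000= 0.16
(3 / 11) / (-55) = -3 / 605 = -0.00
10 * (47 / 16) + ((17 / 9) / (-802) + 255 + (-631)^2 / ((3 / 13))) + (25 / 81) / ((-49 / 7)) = 3138844474457 / 1818936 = 1725648.66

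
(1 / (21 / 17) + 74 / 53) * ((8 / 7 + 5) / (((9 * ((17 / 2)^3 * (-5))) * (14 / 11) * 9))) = -928972 / 21703162761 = -0.00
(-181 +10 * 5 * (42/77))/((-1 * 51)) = 1691/561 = 3.01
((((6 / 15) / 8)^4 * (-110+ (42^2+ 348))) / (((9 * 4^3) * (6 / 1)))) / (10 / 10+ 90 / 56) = 7007 / 5045760000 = 0.00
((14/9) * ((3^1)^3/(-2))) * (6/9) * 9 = -126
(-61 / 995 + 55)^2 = 2988152896 / 990025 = 3018.26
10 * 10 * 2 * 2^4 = 3200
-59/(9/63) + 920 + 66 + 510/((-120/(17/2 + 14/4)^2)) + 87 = 48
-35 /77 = -0.45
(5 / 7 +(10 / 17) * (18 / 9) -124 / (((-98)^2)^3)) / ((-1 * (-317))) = 7118376274273 / 1193451147619024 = 0.01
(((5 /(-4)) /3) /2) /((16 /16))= -5 /24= -0.21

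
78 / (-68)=-39 / 34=-1.15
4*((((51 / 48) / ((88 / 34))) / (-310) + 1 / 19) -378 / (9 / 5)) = -870564851 / 1036640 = -839.79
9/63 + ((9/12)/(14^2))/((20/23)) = 2309/15680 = 0.15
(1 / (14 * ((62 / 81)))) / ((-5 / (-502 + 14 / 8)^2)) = -324324081 / 69440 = -4670.57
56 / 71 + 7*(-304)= -151032 / 71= -2127.21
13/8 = 1.62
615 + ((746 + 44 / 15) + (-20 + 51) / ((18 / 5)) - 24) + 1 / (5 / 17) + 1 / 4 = 48679 / 36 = 1352.19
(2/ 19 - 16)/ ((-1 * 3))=302/ 57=5.30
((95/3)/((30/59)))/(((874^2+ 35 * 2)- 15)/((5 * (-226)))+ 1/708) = -3933530/42699633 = -0.09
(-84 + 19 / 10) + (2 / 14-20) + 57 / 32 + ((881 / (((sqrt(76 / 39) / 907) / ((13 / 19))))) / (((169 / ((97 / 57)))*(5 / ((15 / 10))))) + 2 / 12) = -336031 / 3360 + 77509499*sqrt(741) / 1783340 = 1083.11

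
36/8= 9/2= 4.50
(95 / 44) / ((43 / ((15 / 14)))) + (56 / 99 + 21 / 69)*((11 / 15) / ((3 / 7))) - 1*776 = -191086335749 / 246735720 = -774.46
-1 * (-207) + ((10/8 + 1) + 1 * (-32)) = 709/4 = 177.25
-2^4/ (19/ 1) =-16/ 19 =-0.84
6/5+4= 26/5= 5.20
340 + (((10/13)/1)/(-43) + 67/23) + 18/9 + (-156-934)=-9579813/12857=-745.10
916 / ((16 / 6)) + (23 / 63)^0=689 / 2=344.50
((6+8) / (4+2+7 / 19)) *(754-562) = 51072 / 121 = 422.08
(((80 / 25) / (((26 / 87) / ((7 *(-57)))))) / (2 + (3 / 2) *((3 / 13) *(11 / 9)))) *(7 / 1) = -61712 / 5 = -12342.40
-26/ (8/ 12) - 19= -58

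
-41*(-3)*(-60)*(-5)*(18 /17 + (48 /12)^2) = 629470.59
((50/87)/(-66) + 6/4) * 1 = 8563/5742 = 1.49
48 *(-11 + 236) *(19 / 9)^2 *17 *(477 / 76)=5135700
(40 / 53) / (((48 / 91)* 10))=0.14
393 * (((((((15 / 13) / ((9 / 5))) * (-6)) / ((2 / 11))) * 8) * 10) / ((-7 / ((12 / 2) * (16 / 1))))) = 830016000 / 91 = 9121054.95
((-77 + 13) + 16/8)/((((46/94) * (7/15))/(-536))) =145519.01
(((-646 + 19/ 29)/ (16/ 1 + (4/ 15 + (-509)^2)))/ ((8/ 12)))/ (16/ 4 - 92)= 842175/ 19836486736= 0.00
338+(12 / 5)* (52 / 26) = 1714 / 5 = 342.80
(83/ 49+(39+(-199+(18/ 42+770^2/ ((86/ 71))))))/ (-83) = -1031016902/ 174881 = -5895.53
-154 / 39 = -3.95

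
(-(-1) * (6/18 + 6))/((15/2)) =38/45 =0.84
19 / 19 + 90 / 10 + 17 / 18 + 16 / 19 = 4031 / 342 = 11.79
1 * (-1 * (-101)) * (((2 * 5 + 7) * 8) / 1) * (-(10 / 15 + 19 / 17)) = -24509.33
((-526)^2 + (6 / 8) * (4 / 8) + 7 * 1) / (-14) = -2213467 / 112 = -19763.10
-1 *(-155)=155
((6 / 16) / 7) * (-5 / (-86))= 15 / 4816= 0.00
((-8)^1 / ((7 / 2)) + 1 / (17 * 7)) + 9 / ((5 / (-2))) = -3497 / 595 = -5.88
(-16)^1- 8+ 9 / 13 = -303 / 13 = -23.31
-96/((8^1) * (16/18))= -27/2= -13.50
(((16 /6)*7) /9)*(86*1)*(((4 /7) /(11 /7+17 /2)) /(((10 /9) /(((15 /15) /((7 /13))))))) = 35776 /2115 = 16.92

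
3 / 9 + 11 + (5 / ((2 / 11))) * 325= 53693 / 6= 8948.83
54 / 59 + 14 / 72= 2357 / 2124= 1.11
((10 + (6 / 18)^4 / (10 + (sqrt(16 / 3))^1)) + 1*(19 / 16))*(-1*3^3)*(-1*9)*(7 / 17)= 21620529 / 19312-21*sqrt(3) / 1207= 1119.51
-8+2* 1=-6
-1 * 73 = -73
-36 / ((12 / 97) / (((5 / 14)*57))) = -82935 / 14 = -5923.93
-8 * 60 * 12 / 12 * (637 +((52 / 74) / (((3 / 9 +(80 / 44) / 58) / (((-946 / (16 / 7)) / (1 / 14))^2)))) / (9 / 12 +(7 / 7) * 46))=-145877449164720 / 219521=-664526169.09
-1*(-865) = 865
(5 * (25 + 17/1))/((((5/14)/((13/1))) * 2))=3822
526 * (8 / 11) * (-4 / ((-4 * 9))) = 4208 / 99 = 42.51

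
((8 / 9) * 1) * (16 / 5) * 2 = 256 / 45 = 5.69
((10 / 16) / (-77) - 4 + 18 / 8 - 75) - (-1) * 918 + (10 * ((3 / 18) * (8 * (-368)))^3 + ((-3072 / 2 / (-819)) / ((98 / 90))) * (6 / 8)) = -12515357645574605 / 10594584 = -1181297693.76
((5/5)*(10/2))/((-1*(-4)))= 5/4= 1.25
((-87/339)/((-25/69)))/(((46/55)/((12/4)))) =2871/1130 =2.54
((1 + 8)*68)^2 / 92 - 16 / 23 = 93620 / 23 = 4070.43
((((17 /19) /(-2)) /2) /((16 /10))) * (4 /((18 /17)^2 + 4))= -4913 /44992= -0.11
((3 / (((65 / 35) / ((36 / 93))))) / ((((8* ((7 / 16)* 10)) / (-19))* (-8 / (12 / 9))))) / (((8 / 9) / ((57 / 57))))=513 / 8060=0.06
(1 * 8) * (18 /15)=48 /5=9.60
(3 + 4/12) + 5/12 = 15/4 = 3.75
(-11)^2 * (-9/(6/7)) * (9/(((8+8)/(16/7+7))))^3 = -72673189875/401408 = -181045.69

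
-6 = -6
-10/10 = -1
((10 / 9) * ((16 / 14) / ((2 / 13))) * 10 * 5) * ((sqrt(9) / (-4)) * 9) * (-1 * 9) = 25071.43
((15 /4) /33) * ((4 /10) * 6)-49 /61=-356 /671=-0.53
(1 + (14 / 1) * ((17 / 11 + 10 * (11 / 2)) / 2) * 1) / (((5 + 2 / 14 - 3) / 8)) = 16296 / 11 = 1481.45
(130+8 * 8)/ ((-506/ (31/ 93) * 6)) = -97/ 4554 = -0.02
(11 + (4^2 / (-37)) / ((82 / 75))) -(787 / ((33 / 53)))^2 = -2639270490614 / 1652013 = -1597608.79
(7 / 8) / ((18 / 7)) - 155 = -22271 / 144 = -154.66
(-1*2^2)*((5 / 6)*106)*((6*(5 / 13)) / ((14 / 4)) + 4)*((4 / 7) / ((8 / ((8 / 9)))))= -104.53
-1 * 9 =-9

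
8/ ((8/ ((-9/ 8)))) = -9/ 8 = -1.12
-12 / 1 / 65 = -12 / 65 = -0.18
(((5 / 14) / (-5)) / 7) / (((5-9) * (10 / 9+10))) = 9 / 39200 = 0.00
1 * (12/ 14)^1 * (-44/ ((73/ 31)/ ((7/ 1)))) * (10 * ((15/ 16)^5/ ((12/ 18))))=-1217.84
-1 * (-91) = 91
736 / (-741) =-736 / 741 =-0.99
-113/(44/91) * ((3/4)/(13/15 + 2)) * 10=-2313675/3784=-611.44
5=5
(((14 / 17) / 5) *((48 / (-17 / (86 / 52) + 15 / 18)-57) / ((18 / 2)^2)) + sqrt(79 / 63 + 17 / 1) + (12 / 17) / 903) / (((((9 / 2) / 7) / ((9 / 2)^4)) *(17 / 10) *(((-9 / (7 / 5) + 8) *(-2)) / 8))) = 39916848006 / 333130589-42525 *sqrt(322) / 187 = -3960.84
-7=-7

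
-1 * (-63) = 63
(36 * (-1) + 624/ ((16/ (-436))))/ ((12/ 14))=-19880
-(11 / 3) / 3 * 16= -176 / 9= -19.56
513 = 513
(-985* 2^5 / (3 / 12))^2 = 15896166400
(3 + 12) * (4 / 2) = 30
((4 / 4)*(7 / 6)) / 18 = 7 / 108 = 0.06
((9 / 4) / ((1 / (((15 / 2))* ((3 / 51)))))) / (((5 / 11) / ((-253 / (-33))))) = 2277 / 136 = 16.74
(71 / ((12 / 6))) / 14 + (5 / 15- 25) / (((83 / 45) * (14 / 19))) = -36287 / 2324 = -15.61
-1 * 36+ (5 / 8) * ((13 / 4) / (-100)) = -36.02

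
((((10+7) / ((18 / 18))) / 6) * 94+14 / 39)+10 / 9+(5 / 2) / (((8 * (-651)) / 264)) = 13592087 / 50778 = 267.68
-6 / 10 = -3 / 5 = -0.60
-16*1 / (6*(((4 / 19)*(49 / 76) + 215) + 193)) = -2888 / 442011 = -0.01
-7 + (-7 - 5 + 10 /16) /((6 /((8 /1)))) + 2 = -121 /6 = -20.17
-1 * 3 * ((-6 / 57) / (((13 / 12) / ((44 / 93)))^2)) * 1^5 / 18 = 30976 / 9257313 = 0.00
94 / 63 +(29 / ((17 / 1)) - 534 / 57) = -125563 / 20349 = -6.17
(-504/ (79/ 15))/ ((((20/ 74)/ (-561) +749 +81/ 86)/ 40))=-107962968960/ 21151805309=-5.10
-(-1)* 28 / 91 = 4 / 13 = 0.31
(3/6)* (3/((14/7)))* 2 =3/2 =1.50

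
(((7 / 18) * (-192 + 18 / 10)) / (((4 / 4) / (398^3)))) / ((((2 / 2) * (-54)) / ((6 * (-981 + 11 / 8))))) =-137046004431497 / 270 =-507577794190.73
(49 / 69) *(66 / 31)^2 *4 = 12.88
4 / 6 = 2 / 3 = 0.67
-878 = -878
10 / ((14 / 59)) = 295 / 7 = 42.14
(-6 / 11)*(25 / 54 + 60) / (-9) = 3.66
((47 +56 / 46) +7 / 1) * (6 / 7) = 47.33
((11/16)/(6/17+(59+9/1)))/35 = 187/650720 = 0.00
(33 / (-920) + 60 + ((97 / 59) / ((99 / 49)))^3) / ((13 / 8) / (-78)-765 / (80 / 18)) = -22184823535138894 / 63121303256446215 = -0.35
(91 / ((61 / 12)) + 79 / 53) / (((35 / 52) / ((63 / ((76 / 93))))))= 136436859 / 61427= 2221.12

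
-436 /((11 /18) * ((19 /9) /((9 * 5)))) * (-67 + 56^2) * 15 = -13301771400 /19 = -700093231.58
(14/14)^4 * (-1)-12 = -13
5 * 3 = 15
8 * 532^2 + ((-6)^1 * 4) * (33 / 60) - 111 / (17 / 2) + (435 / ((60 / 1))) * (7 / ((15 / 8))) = 577369166 / 255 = 2264192.81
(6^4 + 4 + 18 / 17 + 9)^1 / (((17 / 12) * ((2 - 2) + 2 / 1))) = 133626 / 289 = 462.37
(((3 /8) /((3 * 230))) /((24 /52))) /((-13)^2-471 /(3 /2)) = -13 /1600800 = -0.00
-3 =-3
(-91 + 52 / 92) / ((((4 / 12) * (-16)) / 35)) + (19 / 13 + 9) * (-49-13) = -16486 / 299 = -55.14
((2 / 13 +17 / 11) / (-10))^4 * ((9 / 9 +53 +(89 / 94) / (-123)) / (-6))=-241850727042651 / 32231896205080000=-0.01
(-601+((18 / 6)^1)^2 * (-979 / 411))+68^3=42991910 / 137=313809.56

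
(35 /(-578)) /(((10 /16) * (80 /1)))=-0.00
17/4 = 4.25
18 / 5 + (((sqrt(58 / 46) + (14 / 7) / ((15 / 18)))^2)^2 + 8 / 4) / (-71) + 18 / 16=674824023 / 187795000 - 193776 * sqrt(667) / 4694875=2.53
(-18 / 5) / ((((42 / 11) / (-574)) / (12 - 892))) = -476256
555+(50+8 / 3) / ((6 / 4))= 5311 / 9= 590.11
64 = 64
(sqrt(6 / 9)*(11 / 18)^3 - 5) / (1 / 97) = -466.92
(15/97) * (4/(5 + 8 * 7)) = 60/5917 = 0.01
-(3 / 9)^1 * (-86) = 86 / 3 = 28.67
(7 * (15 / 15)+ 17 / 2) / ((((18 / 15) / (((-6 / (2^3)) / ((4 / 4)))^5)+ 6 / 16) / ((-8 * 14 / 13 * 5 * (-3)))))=-427.84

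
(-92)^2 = 8464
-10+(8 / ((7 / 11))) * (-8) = -774 / 7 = -110.57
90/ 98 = 45/ 49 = 0.92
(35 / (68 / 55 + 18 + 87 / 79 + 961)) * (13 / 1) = 1976975 / 4263912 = 0.46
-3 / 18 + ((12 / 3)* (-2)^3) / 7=-199 / 42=-4.74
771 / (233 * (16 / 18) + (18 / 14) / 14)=680022 / 182753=3.72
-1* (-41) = 41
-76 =-76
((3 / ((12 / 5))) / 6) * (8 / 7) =5 / 21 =0.24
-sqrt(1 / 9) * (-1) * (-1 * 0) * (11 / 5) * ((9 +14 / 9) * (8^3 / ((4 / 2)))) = 0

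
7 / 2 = 3.50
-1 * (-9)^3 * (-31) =-22599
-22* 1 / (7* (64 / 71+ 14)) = -781 / 3703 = -0.21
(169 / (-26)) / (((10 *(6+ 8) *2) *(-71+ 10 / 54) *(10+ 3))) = 27 / 1070720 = 0.00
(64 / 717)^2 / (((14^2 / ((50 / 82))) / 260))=6656000 / 1032804801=0.01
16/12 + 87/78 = 191/78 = 2.45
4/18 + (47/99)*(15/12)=323/396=0.82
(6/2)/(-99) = -1/33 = -0.03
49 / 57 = 0.86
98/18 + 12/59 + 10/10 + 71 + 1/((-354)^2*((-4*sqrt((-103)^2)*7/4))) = 2338567345/30117612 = 77.65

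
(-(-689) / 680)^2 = 474721 / 462400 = 1.03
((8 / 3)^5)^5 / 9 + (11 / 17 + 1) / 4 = 642241841723650931457565 / 129635157244779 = 4954225808.60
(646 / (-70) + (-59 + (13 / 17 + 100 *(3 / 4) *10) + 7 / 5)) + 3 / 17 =407047 / 595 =684.11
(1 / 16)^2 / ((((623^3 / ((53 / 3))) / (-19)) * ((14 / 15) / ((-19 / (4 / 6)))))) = 286995 / 1733253702656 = 0.00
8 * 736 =5888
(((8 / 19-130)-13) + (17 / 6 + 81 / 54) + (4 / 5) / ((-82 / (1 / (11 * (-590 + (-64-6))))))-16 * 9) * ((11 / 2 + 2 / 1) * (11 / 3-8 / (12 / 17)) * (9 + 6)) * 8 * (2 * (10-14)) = -1468551244208 / 94259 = -15579957.82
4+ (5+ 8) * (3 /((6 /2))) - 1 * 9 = 8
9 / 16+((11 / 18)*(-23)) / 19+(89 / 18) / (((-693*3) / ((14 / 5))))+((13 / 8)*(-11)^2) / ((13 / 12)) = 181.32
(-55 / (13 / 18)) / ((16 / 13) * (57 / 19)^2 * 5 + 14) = -45 / 41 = -1.10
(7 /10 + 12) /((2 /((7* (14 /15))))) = 6223 /150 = 41.49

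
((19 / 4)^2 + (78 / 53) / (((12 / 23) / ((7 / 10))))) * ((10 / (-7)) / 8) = -104037 / 23744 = -4.38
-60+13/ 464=-27827/ 464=-59.97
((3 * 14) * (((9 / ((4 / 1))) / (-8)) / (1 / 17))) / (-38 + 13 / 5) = 5355 / 944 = 5.67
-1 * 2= -2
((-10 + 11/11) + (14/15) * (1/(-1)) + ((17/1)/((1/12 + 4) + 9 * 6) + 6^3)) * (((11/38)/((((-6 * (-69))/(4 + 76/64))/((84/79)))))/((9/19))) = 811088201/482740560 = 1.68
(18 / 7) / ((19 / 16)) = 288 / 133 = 2.17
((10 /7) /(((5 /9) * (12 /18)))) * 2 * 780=42120 /7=6017.14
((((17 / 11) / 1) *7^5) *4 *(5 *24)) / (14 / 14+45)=68572560 / 253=271037.79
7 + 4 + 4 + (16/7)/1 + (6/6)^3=128/7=18.29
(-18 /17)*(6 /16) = -27 /68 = -0.40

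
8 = 8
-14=-14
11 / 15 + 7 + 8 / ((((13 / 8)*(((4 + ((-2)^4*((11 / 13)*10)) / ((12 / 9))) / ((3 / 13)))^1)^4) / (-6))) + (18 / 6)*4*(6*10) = 3928378768235371 / 5398102008390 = 727.73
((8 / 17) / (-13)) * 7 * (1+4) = -280 / 221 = -1.27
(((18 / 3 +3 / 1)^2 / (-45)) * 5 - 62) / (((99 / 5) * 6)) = -355 / 594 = -0.60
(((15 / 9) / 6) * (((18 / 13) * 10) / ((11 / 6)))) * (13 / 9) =100 / 33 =3.03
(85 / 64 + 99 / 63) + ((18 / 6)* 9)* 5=61779 / 448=137.90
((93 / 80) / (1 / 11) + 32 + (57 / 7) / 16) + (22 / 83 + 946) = 23043889 / 23240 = 991.56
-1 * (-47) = 47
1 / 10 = 0.10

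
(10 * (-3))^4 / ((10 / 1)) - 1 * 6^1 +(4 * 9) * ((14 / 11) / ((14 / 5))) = 891114 / 11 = 81010.36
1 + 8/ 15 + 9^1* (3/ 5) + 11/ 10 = 8.03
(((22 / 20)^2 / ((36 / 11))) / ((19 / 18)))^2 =1771561 / 14440000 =0.12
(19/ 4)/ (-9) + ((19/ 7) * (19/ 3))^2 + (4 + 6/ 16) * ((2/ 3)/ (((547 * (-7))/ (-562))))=295.41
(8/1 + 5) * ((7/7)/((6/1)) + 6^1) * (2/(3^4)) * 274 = 131794/243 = 542.36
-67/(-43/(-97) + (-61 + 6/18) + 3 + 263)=-19497/59881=-0.33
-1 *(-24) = 24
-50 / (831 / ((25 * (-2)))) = 2500 / 831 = 3.01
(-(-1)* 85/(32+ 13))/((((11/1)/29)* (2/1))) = 493/198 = 2.49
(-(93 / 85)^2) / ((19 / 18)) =-155682 / 137275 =-1.13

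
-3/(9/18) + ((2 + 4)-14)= -14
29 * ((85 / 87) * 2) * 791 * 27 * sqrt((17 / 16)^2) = 10286955 / 8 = 1285869.38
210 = 210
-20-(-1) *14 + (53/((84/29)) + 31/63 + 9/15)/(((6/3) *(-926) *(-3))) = -41978929/7000560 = -6.00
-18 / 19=-0.95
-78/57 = -26/19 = -1.37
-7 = -7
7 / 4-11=-9.25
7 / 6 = 1.17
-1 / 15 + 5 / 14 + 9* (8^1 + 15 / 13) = 225703 / 2730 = 82.68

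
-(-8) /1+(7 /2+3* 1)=29 /2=14.50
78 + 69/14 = 1161/14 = 82.93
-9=-9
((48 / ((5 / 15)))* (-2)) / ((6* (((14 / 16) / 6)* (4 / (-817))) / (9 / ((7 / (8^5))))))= 138783227904 / 49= 2832310773.55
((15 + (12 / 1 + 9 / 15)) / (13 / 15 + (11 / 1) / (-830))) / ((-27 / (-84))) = 213808 / 2125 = 100.62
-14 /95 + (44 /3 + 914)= 264628 /285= 928.52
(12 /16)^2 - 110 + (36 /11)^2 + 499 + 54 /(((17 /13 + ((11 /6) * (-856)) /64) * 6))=11213973989 /28042960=399.89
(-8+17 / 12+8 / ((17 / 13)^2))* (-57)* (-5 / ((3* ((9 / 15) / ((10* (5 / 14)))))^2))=-9807265625 / 4588164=-2137.51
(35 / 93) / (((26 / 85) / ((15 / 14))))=2125 / 1612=1.32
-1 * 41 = -41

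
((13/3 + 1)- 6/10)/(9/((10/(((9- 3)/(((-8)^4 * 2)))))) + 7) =581632/860241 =0.68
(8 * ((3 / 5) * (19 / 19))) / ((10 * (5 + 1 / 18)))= 216 / 2275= 0.09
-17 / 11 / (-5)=17 / 55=0.31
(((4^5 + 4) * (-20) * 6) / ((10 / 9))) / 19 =-111024 / 19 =-5843.37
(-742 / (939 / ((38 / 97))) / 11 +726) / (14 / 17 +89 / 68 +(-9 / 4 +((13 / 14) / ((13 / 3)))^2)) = -2423565659144 / 239457207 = -10121.08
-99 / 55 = -9 / 5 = -1.80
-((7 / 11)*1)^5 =-16807 / 161051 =-0.10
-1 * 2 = -2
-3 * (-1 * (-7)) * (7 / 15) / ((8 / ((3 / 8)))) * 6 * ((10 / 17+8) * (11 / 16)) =-354123 / 21760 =-16.27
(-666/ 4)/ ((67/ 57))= -141.65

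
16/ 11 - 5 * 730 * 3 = -120434/ 11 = -10948.55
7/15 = 0.47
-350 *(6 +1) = -2450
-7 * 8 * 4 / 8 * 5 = -140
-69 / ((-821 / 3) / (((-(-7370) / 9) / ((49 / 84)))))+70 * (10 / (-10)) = 1631830 / 5747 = 283.94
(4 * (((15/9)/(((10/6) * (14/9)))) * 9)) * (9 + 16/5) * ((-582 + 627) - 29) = 158112/35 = 4517.49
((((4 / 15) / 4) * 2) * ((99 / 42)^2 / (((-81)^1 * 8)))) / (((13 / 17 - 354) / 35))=2057 / 18159120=0.00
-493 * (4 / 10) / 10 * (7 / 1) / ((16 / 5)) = -43.14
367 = 367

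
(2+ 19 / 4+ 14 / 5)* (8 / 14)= 5.46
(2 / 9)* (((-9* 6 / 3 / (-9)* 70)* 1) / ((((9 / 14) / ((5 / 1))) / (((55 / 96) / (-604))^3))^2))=1186807466796875 / 865817939369403589183722749952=0.00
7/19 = 0.37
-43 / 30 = -1.43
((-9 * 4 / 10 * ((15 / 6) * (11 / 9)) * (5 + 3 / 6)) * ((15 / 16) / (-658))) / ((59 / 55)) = 99825 / 1242304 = 0.08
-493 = -493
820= 820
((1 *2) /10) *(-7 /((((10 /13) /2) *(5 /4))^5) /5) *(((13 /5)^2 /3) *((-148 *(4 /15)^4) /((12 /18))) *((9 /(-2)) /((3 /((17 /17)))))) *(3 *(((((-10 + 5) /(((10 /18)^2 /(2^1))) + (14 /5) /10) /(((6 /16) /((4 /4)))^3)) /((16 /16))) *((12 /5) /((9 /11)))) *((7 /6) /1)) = 269742500621570390622208 /1042842864990234375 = 258660.73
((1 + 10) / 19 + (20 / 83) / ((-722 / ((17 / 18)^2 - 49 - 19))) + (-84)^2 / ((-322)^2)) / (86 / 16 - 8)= -6875430628 / 26961576327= -0.26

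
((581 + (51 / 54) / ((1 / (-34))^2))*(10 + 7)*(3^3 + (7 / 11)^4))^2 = 10360674183964113120400 / 17363069361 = 596707527255.27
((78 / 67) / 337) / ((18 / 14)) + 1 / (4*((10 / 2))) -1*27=-36506603 / 1354740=-26.95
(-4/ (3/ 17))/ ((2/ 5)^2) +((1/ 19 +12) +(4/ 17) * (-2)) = -126052/ 969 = -130.08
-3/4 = -0.75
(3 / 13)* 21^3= 27783 / 13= 2137.15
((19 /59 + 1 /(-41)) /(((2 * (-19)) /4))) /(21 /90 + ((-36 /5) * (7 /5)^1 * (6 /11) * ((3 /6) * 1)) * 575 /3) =475200 /7988159683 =0.00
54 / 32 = 27 / 16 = 1.69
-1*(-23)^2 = -529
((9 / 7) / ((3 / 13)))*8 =312 / 7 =44.57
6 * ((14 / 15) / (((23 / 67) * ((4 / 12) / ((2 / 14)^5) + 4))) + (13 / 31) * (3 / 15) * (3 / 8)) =45957801 / 239838940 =0.19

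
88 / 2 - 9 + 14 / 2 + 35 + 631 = 708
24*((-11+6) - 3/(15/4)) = -696/5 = -139.20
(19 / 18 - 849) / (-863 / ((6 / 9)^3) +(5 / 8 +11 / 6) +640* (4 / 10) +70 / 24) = 30526 / 95445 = 0.32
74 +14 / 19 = 1420 / 19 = 74.74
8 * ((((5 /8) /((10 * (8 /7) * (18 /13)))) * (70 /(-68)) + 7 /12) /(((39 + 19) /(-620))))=-46.41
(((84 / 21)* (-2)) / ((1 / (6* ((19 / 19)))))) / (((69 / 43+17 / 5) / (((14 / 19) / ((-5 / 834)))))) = 6024816 / 5111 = 1178.79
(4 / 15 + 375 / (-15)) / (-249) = 371 / 3735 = 0.10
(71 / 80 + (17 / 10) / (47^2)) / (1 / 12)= 94185 / 8836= 10.66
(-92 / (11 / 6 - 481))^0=1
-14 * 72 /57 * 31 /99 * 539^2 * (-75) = 120656568.42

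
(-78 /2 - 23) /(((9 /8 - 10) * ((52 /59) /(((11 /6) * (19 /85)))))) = 764522 /235365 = 3.25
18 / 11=1.64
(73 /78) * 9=219 /26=8.42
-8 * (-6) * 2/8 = 12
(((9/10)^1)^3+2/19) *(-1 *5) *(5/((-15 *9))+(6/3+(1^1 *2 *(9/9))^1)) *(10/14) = -1696057/143640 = -11.81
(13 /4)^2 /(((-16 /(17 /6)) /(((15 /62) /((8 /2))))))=-14365 /126976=-0.11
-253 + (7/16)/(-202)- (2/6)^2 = -7362559/29088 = -253.11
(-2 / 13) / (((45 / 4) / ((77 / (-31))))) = 616 / 18135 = 0.03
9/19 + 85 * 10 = 16159/19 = 850.47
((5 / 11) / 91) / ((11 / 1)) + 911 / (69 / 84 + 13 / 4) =140434579 / 627627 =223.75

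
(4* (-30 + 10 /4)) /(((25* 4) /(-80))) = 88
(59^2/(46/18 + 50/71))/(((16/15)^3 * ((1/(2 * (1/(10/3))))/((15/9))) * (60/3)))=1501442325/34127872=43.99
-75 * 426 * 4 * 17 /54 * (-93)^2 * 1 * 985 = -342758428500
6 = 6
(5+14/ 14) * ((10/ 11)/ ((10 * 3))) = 2/ 11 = 0.18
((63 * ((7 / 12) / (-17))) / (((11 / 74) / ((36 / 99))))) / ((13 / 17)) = -10878 / 1573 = -6.92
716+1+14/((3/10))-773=-9.33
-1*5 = -5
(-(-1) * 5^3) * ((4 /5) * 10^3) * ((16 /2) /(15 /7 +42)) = 5600000 /309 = 18122.98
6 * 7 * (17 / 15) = 238 / 5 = 47.60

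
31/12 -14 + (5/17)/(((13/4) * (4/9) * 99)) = -11.41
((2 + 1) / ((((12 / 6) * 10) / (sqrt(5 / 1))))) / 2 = 3 * sqrt(5) / 40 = 0.17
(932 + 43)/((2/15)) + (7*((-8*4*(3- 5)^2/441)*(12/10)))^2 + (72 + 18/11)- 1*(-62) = 1807987267/242550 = 7454.08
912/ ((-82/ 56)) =-25536/ 41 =-622.83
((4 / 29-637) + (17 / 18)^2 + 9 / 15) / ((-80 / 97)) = 2895419639 / 3758400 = 770.39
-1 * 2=-2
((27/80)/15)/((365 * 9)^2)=1/479610000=0.00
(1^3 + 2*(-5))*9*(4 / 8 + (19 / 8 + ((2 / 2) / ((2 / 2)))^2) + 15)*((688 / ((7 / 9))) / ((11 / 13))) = -123068322 / 77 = -1598289.90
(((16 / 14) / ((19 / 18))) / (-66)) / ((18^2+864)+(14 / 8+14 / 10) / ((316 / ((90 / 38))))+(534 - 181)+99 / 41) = -0.00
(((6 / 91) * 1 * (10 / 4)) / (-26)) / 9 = -5 / 7098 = -0.00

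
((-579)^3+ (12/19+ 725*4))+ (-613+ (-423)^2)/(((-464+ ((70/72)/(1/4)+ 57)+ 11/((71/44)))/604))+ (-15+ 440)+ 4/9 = -27687071520709/142443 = -194372987.94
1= 1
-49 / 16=-3.06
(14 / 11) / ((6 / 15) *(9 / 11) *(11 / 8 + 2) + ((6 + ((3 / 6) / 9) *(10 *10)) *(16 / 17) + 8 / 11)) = 42840 / 427739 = 0.10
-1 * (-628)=628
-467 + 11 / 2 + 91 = -741 / 2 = -370.50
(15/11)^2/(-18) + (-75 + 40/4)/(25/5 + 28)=-1505/726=-2.07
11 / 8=1.38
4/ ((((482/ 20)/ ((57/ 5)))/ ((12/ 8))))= 684/ 241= 2.84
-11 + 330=319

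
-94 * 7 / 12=-329 / 6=-54.83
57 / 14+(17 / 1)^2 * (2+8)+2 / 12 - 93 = 58826 / 21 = 2801.24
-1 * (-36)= 36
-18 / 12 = -3 / 2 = -1.50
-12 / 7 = -1.71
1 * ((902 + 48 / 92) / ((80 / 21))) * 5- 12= 1172.56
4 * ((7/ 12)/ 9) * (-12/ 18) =-14/ 81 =-0.17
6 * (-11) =-66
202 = 202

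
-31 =-31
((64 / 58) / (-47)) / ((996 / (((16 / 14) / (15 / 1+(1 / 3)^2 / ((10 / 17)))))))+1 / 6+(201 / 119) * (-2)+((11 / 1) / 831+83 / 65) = -3819749751590503 / 1988079743250510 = -1.92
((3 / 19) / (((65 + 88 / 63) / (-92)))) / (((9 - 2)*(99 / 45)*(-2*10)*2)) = 621 / 1748494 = 0.00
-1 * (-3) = 3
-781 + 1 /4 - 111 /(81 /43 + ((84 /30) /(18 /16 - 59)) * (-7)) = -830.70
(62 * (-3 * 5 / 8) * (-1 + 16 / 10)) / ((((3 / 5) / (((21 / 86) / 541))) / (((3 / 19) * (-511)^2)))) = -7649539695 / 3535976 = -2163.35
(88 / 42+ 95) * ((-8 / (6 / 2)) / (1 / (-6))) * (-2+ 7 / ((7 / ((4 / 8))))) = -16312 / 7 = -2330.29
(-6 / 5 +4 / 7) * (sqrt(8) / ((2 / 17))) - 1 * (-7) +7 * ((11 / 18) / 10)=1337 / 180 - 374 * sqrt(2) / 35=-7.68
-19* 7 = -133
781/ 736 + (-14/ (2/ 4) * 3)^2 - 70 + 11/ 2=5146525/ 736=6992.56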